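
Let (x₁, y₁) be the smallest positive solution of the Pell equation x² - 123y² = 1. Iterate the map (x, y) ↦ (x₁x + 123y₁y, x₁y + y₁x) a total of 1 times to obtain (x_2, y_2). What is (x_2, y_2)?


Step 1: Find the fundamental solution (x₁, y₁) of x² - 123y² = 1.
  Expand √123 as a continued fraction. a₀ = ⌊√123⌋ = 11; iterate m_{k+1} = d_k·a_k − m_k, d_{k+1} = (123 − m_{k+1}²)/d_k, a_{k+1} = ⌊(a₀ + m_{k+1})/d_{k+1}⌋ (starting m₀ = 0, d₀ = 1), with convergents p_k = a_k·p_{k-1} + p_{k-2}, q_k = a_k·q_{k-1} + q_{k-2} (p₋₁ = 1, q₋₁ = 0):
  k = 0: a₀ = 11; p₀/q₀ = 11/1; p₀² − 123·q₀² = 121 − 123 = -2.
  k = 1: m = 11, d = 2, a = ⌊(11 + 11)/2⌋ = 11; p/q = (11·11 + 1)/(11·1 + 0) = 122/11; p² − 123·q² = 14884 − 14883 = 1.
  The first convergent with p² − 123·q² = 1 gives the fundamental solution (x₁, y₁) = (122, 11).
Step 2: Apply the recurrence (x_{n+1}, y_{n+1}) = (x₁x_n + 123y₁y_n, x₁y_n + y₁x_n) repeatedly.
  From (x_1, y_1) = (122, 11): x_2 = 122·122 + 123·11·11 = 29767; y_2 = 122·11 + 11·122 = 2684.
Step 3: Verify x_2² - 123·y_2² = 886074289 - 886074288 = 1 (should be 1). ✓

(x_1, y_1) = (122, 11); (x_2, y_2) = (29767, 2684).


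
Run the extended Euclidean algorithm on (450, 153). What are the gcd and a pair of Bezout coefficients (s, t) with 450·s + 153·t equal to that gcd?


Euclidean algorithm on (450, 153) — divide until remainder is 0:
  450 = 2 · 153 + 144
  153 = 1 · 144 + 9
  144 = 16 · 9 + 0
gcd(450, 153) = 9.
Track Bezout coefficients alongside the remainders: start with r₀ = 450 = a·1 + b·0 (s = 1, t = 0) and r₁ = 153 = a·0 + b·1 (s = 0, t = 1); each new remainder r_{k+1} = r_{k-1} − q_k·r_k inherits s_{k+1} = s_{k-1} − q_k·s_k, t_{k+1} = t_{k-1} − q_k·t_k, so r_k = a·s_k + b·t_k at every step:
  q = 2: r = 144, s = 1 − 2·0 = 1, t = 0 − 2·1 = -2  (check: 450·1 + 153·(-2) = 144)
  q = 1: r = 9, s = 0 − 1·1 = -1, t = 1 − 1·(-2) = 3  (check: 450·(-1) + 153·3 = 9)
The row with r = 9 (the gcd) gives the Bezout coefficients s = -1, t = 3.
Result: 450 · (-1) + 153 · (3) = 9.

gcd(450, 153) = 9; s = -1, t = 3 (check: 450·(-1) + 153·3 = 9).


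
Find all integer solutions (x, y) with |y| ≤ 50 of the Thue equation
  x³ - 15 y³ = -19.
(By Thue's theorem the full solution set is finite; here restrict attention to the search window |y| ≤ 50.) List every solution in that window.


The equation is x³ - 15y³ = -19. For fixed y, x³ = 15·y³ − 19, so a solution requires the RHS to be a perfect cube.
Strategy: iterate y from -50 to 50, compute RHS = 15·y³ − 19, and check whether it is a (positive or negative) perfect cube.
Check small values of y:
  y = 0: RHS = -19 is not a perfect cube.
  y = 1: RHS = -4 is not a perfect cube.
  y = -1: RHS = -34 is not a perfect cube.
  y = 2: RHS = 101 is not a perfect cube.
  y = -2: RHS = -139 is not a perfect cube.
  y = 3: RHS = 386 is not a perfect cube.
  y = -3: RHS = -424 is not a perfect cube.
Continuing the search up to |y| = 50 finds no solutions either.
No (x, y) in the scanned range satisfies the equation.

No integer solutions with |y| ≤ 50.


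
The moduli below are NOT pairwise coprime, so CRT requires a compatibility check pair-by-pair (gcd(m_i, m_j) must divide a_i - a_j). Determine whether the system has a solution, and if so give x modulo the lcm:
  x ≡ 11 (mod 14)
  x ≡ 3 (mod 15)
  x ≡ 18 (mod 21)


Moduli 14, 15, 21 are not pairwise coprime, so CRT works modulo lcm(m_i) when all pairwise compatibility conditions hold.
Pairwise compatibility: gcd(m_i, m_j) must divide a_i - a_j for every pair.
Merge one congruence at a time:
  Start: x ≡ 11 (mod 14).
  Combine with x ≡ 3 (mod 15): gcd(14, 15) = 1; 3 - 11 = -8, which IS divisible by 1, so compatible.
    Write x = 11 + 14·t and substitute into x ≡ 3 (mod 15): 14·t ≡ 3 − 11 = -8 (mod 15).
    Reduce coefficients mod 15: 14·t ≡ 7 (mod 15).
    The inverse of 14 mod 15 is 14 (since 14·14 = 196 = 13·15 + 1), so t ≡ 14·7 = 98 ≡ 8 (mod 15).
    Then x = 11 + 14·8 = 123, valid modulo lcm(14, 15) = 210: x ≡ 123 (mod 210).
  Combine with x ≡ 18 (mod 21): gcd(210, 21) = 21; 18 - 123 = -105, which IS divisible by 21, so compatible.
    Write x = 123 + 210·t and substitute into x ≡ 18 (mod 21): 210·t ≡ 18 − 123 = -105 (mod 21).
    Divide the congruence (and modulus) by g = 21: 10·t ≡ -5 (mod 1).
    Modulo 1 every t works; take t = 0.
    Then x = 123 + 210·0 = 123, valid modulo lcm(210, 21) = 210: x ≡ 123 (mod 210).
Verify: 123 mod 14 = 11, 123 mod 15 = 3, 123 mod 21 = 18.

x ≡ 123 (mod 210).


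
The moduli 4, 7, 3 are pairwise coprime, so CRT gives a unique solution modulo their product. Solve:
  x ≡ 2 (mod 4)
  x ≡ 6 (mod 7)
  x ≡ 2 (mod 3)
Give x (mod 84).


Moduli 4, 7, 3 are pairwise coprime; by CRT there is a unique solution modulo M = 4 · 7 · 3 = 84.
Solve pairwise, accumulating the modulus:
  Start with x ≡ 2 (mod 4).
  Combine with x ≡ 6 (mod 7): since gcd(4, 7) = 1, we get a unique residue mod 28.
    Write x = 2 + 4·t and substitute into x ≡ 6 (mod 7): 4·t ≡ 6 − 2 = 4 (mod 7).
    The inverse of 4 mod 7 is 2 (since 4·2 = 8 = 1·7 + 1), so t ≡ 2·4 = 8 ≡ 1 (mod 7).
    Then x = 2 + 4·1 = 6, valid modulo lcm(4, 7) = 28: x ≡ 6 (mod 28).
  Combine with x ≡ 2 (mod 3): since gcd(28, 3) = 1, we get a unique residue mod 84.
    Write x = 6 + 28·t and substitute into x ≡ 2 (mod 3): 28·t ≡ 2 − 6 = -4 (mod 3).
    Reduce coefficients mod 3: 1·t ≡ 2 (mod 3).
    So t ≡ 2 (mod 3).
    Then x = 6 + 28·2 = 62, valid modulo lcm(28, 3) = 84: x ≡ 62 (mod 84).
Verify: 62 mod 4 = 2 ✓, 62 mod 7 = 6 ✓, 62 mod 3 = 2 ✓.

x ≡ 62 (mod 84).


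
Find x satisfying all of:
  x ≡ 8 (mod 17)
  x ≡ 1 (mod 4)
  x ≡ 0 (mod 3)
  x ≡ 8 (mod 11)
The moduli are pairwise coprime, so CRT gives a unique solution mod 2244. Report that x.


Product of moduli M = 17 · 4 · 3 · 11 = 2244.
Merge one congruence at a time:
  Start: x ≡ 8 (mod 17).
  Combine with x ≡ 1 (mod 4); new modulus lcm = 68.
    Write x = 8 + 17·t and substitute into x ≡ 1 (mod 4): 17·t ≡ 1 − 8 = -7 (mod 4).
    Reduce coefficients mod 4: 1·t ≡ 1 (mod 4).
    So t ≡ 1 (mod 4).
    Then x = 8 + 17·1 = 25, valid modulo lcm(17, 4) = 68: x ≡ 25 (mod 68).
  Combine with x ≡ 0 (mod 3); new modulus lcm = 204.
    Write x = 25 + 68·t and substitute into x ≡ 0 (mod 3): 68·t ≡ 0 − 25 = -25 (mod 3).
    Reduce coefficients mod 3: 2·t ≡ 2 (mod 3).
    The inverse of 2 mod 3 is 2 (since 2·2 = 4 = 1·3 + 1), so t ≡ 2·2 = 4 ≡ 1 (mod 3).
    Then x = 25 + 68·1 = 93, valid modulo lcm(68, 3) = 204: x ≡ 93 (mod 204).
  Combine with x ≡ 8 (mod 11); new modulus lcm = 2244.
    Write x = 93 + 204·t and substitute into x ≡ 8 (mod 11): 204·t ≡ 8 − 93 = -85 (mod 11).
    Reduce coefficients mod 11: 6·t ≡ 3 (mod 11).
    The inverse of 6 mod 11 is 2 (since 6·2 = 12 = 1·11 + 1), so t ≡ 2·3 = 6 ≡ 6 (mod 11).
    Then x = 93 + 204·6 = 1317, valid modulo lcm(204, 11) = 2244: x ≡ 1317 (mod 2244).
Verify against each original: 1317 mod 17 = 8, 1317 mod 4 = 1, 1317 mod 3 = 0, 1317 mod 11 = 8.

x ≡ 1317 (mod 2244).


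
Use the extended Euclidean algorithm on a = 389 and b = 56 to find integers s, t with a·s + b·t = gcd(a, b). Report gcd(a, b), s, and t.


Euclidean algorithm on (389, 56) — divide until remainder is 0:
  389 = 6 · 56 + 53
  56 = 1 · 53 + 3
  53 = 17 · 3 + 2
  3 = 1 · 2 + 1
  2 = 2 · 1 + 0
gcd(389, 56) = 1.
Track Bezout coefficients alongside the remainders: start with r₀ = 389 = a·1 + b·0 (s = 1, t = 0) and r₁ = 56 = a·0 + b·1 (s = 0, t = 1); each new remainder r_{k+1} = r_{k-1} − q_k·r_k inherits s_{k+1} = s_{k-1} − q_k·s_k, t_{k+1} = t_{k-1} − q_k·t_k, so r_k = a·s_k + b·t_k at every step:
  q = 6: r = 53, s = 1 − 6·0 = 1, t = 0 − 6·1 = -6  (check: 389·1 + 56·(-6) = 53)
  q = 1: r = 3, s = 0 − 1·1 = -1, t = 1 − 1·(-6) = 7  (check: 389·(-1) + 56·7 = 3)
  q = 17: r = 2, s = 1 − 17·(-1) = 18, t = -6 − 17·7 = -125  (check: 389·18 + 56·(-125) = 2)
  q = 1: r = 1, s = -1 − 1·18 = -19, t = 7 − 1·(-125) = 132  (check: 389·(-19) + 56·132 = 1)
The row with r = 1 (the gcd) gives the Bezout coefficients s = -19, t = 132.
Result: 389 · (-19) + 56 · (132) = 1.

gcd(389, 56) = 1; s = -19, t = 132 (check: 389·(-19) + 56·132 = 1).


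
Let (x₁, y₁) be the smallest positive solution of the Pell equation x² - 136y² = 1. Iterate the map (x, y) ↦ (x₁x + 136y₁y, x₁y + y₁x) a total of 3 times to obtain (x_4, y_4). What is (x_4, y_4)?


Step 1: Find the fundamental solution (x₁, y₁) of x² - 136y² = 1.
  Expand √136 as a continued fraction. a₀ = ⌊√136⌋ = 11; iterate m_{k+1} = d_k·a_k − m_k, d_{k+1} = (136 − m_{k+1}²)/d_k, a_{k+1} = ⌊(a₀ + m_{k+1})/d_{k+1}⌋ (starting m₀ = 0, d₀ = 1), with convergents p_k = a_k·p_{k-1} + p_{k-2}, q_k = a_k·q_{k-1} + q_{k-2} (p₋₁ = 1, q₋₁ = 0):
  k = 0: a₀ = 11; p₀/q₀ = 11/1; p₀² − 136·q₀² = 121 − 136 = -15.
  k = 1: m = 11, d = 15, a = ⌊(11 + 11)/15⌋ = 1; p/q = (1·11 + 1)/(1·1 + 0) = 12/1; p² − 136·q² = 144 − 136 = 8.
  k = 2: m = 4, d = 8, a = ⌊(11 + 4)/8⌋ = 1; p/q = (1·12 + 11)/(1·1 + 1) = 23/2; p² − 136·q² = 529 − 544 = -15.
  k = 3: m = 4, d = 15, a = ⌊(11 + 4)/15⌋ = 1; p/q = (1·23 + 12)/(1·2 + 1) = 35/3; p² − 136·q² = 1225 − 1224 = 1.
  The first convergent with p² − 136·q² = 1 gives the fundamental solution (x₁, y₁) = (35, 3).
Step 2: Apply the recurrence (x_{n+1}, y_{n+1}) = (x₁x_n + 136y₁y_n, x₁y_n + y₁x_n) repeatedly.
  From (x_1, y_1) = (35, 3): x_2 = 35·35 + 136·3·3 = 2449; y_2 = 35·3 + 3·35 = 210.
  From (x_2, y_2) = (2449, 210): x_3 = 35·2449 + 136·3·210 = 171395; y_3 = 35·210 + 3·2449 = 14697.
  From (x_3, y_3) = (171395, 14697): x_4 = 35·171395 + 136·3·14697 = 11995201; y_4 = 35·14697 + 3·171395 = 1028580.
Step 3: Verify x_4² - 136·y_4² = 143884847030401 - 143884847030400 = 1 (should be 1). ✓

(x_1, y_1) = (35, 3); (x_4, y_4) = (11995201, 1028580).


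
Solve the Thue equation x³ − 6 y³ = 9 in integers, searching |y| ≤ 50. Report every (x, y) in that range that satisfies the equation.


The equation is x³ - 6y³ = 9. For fixed y, x³ = 6·y³ + 9, so a solution requires the RHS to be a perfect cube.
Strategy: iterate y from -50 to 50, compute RHS = 6·y³ + 9, and check whether it is a (positive or negative) perfect cube.
Check small values of y:
  y = 0: RHS = 9 is not a perfect cube.
  y = 1: RHS = 15 is not a perfect cube.
  y = -1: RHS = 3 is not a perfect cube.
  y = 2: RHS = 57 is not a perfect cube.
  y = -2: RHS = -39 is not a perfect cube.
  y = 3: RHS = 171 is not a perfect cube.
  y = -3: RHS = -153 is not a perfect cube.
Continuing the search up to |y| = 50 finds no solutions either.
No (x, y) in the scanned range satisfies the equation.

No integer solutions with |y| ≤ 50.


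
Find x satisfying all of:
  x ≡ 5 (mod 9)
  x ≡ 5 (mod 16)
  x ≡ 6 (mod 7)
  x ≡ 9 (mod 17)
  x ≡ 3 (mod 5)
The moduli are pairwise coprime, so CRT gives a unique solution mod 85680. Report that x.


Product of moduli M = 9 · 16 · 7 · 17 · 5 = 85680.
Merge one congruence at a time:
  Start: x ≡ 5 (mod 9).
  Combine with x ≡ 5 (mod 16); new modulus lcm = 144.
    Write x = 5 + 9·t and substitute into x ≡ 5 (mod 16): 9·t ≡ 5 − 5 = 0 (mod 16).
    The inverse of 9 mod 16 is 9 (since 9·9 = 81 = 5·16 + 1), so t ≡ 9·0 = 0 ≡ 0 (mod 16).
    Then x = 5 + 9·0 = 5, valid modulo lcm(9, 16) = 144: x ≡ 5 (mod 144).
  Combine with x ≡ 6 (mod 7); new modulus lcm = 1008.
    Write x = 5 + 144·t and substitute into x ≡ 6 (mod 7): 144·t ≡ 6 − 5 = 1 (mod 7).
    Reduce coefficients mod 7: 4·t ≡ 1 (mod 7).
    The inverse of 4 mod 7 is 2 (since 4·2 = 8 = 1·7 + 1), so t ≡ 2·1 = 2 ≡ 2 (mod 7).
    Then x = 5 + 144·2 = 293, valid modulo lcm(144, 7) = 1008: x ≡ 293 (mod 1008).
  Combine with x ≡ 9 (mod 17); new modulus lcm = 17136.
    Write x = 293 + 1008·t and substitute into x ≡ 9 (mod 17): 1008·t ≡ 9 − 293 = -284 (mod 17).
    Reduce coefficients mod 17: 5·t ≡ 5 (mod 17).
    The inverse of 5 mod 17 is 7 (since 5·7 = 35 = 2·17 + 1), so t ≡ 7·5 = 35 ≡ 1 (mod 17).
    Then x = 293 + 1008·1 = 1301, valid modulo lcm(1008, 17) = 17136: x ≡ 1301 (mod 17136).
  Combine with x ≡ 3 (mod 5); new modulus lcm = 85680.
    Write x = 1301 + 17136·t and substitute into x ≡ 3 (mod 5): 17136·t ≡ 3 − 1301 = -1298 (mod 5).
    Reduce coefficients mod 5: 1·t ≡ 2 (mod 5).
    So t ≡ 2 (mod 5).
    Then x = 1301 + 17136·2 = 35573, valid modulo lcm(17136, 5) = 85680: x ≡ 35573 (mod 85680).
Verify against each original: 35573 mod 9 = 5, 35573 mod 16 = 5, 35573 mod 7 = 6, 35573 mod 17 = 9, 35573 mod 5 = 3.

x ≡ 35573 (mod 85680).


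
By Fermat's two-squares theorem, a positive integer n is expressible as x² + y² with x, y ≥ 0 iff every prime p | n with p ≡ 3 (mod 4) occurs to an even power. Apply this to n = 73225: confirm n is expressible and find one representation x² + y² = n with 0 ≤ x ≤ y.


Step 1: Factor n = 73225 = 5^2 · 29 · 101.
Step 2: Check the mod-4 condition on each prime factor: 5 ≡ 1 (mod 4), exponent 2; 29 ≡ 1 (mod 4), exponent 1; 101 ≡ 1 (mod 4), exponent 1.
All primes ≡ 3 (mod 4) appear to even exponent (or don't appear), so by the two-squares theorem n IS expressible as a sum of two squares.
Step 3: Build a representation. Group n = k² · m with k = 5 and m = 29 · 101 = 2929 (a product of primes ≡ 1 (mod 4)); a representation of m scales to one of n via (k·x)² + (k·y)² = k²(x² + y²). Each prime p ≡ 1 (mod 4) is itself a sum of two squares; find a² by testing p − a² for a perfect square:
  29: 29 − 1² = 28, 29 − 2² = 25 = 5² ⇒ 29 = 2² + 5².
  101: 101 − 1² = 100 = 10² ⇒ 101 = 1² + 10².
  Combine using the Brahmagupta–Fibonacci identity (a² + b²)(c² + d²) = (ac − bd)² + (ad + bc)² = (ac + bd)² + (ad − bc)²:
  29 · 101 = 2929: from (2² + 5²)(1² + 10²), take (2·1 − 5·10, 2·10 + 5·1) = (2 − 50, 20 + 5) = (-48, 25); dropping signs (only squares matter) gives (48, 25); check 48² + 25² = 2304 + 625 = 2929 ✓.
  Scale by k = 5: (5·48, 5·25) = (240, 125).
Step 4: Order so x ≤ y and verify: 125² + 240² = 15625 + 57600 = 73225 = n. ✓

n = 73225 = 125² + 240² (one valid representation with x ≤ y).


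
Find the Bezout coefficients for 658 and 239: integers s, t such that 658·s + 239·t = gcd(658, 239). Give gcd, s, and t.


Euclidean algorithm on (658, 239) — divide until remainder is 0:
  658 = 2 · 239 + 180
  239 = 1 · 180 + 59
  180 = 3 · 59 + 3
  59 = 19 · 3 + 2
  3 = 1 · 2 + 1
  2 = 2 · 1 + 0
gcd(658, 239) = 1.
Track Bezout coefficients alongside the remainders: start with r₀ = 658 = a·1 + b·0 (s = 1, t = 0) and r₁ = 239 = a·0 + b·1 (s = 0, t = 1); each new remainder r_{k+1} = r_{k-1} − q_k·r_k inherits s_{k+1} = s_{k-1} − q_k·s_k, t_{k+1} = t_{k-1} − q_k·t_k, so r_k = a·s_k + b·t_k at every step:
  q = 2: r = 180, s = 1 − 2·0 = 1, t = 0 − 2·1 = -2  (check: 658·1 + 239·(-2) = 180)
  q = 1: r = 59, s = 0 − 1·1 = -1, t = 1 − 1·(-2) = 3  (check: 658·(-1) + 239·3 = 59)
  q = 3: r = 3, s = 1 − 3·(-1) = 4, t = -2 − 3·3 = -11  (check: 658·4 + 239·(-11) = 3)
  q = 19: r = 2, s = -1 − 19·4 = -77, t = 3 − 19·(-11) = 212  (check: 658·(-77) + 239·212 = 2)
  q = 1: r = 1, s = 4 − 1·(-77) = 81, t = -11 − 1·212 = -223  (check: 658·81 + 239·(-223) = 1)
The row with r = 1 (the gcd) gives the Bezout coefficients s = 81, t = -223.
Result: 658 · (81) + 239 · (-223) = 1.

gcd(658, 239) = 1; s = 81, t = -223 (check: 658·81 + 239·(-223) = 1).


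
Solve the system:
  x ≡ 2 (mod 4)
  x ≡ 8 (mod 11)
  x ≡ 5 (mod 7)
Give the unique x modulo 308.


Moduli 4, 11, 7 are pairwise coprime; by CRT there is a unique solution modulo M = 4 · 11 · 7 = 308.
Solve pairwise, accumulating the modulus:
  Start with x ≡ 2 (mod 4).
  Combine with x ≡ 8 (mod 11): since gcd(4, 11) = 1, we get a unique residue mod 44.
    Write x = 2 + 4·t and substitute into x ≡ 8 (mod 11): 4·t ≡ 8 − 2 = 6 (mod 11).
    The inverse of 4 mod 11 is 3 (since 4·3 = 12 = 1·11 + 1), so t ≡ 3·6 = 18 ≡ 7 (mod 11).
    Then x = 2 + 4·7 = 30, valid modulo lcm(4, 11) = 44: x ≡ 30 (mod 44).
  Combine with x ≡ 5 (mod 7): since gcd(44, 7) = 1, we get a unique residue mod 308.
    Write x = 30 + 44·t and substitute into x ≡ 5 (mod 7): 44·t ≡ 5 − 30 = -25 (mod 7).
    Reduce coefficients mod 7: 2·t ≡ 3 (mod 7).
    The inverse of 2 mod 7 is 4 (since 2·4 = 8 = 1·7 + 1), so t ≡ 4·3 = 12 ≡ 5 (mod 7).
    Then x = 30 + 44·5 = 250, valid modulo lcm(44, 7) = 308: x ≡ 250 (mod 308).
Verify: 250 mod 4 = 2 ✓, 250 mod 11 = 8 ✓, 250 mod 7 = 5 ✓.

x ≡ 250 (mod 308).


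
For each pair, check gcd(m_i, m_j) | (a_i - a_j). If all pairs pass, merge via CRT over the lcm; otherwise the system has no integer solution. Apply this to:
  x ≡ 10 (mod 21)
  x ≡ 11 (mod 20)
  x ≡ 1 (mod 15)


Moduli 21, 20, 15 are not pairwise coprime, so CRT works modulo lcm(m_i) when all pairwise compatibility conditions hold.
Pairwise compatibility: gcd(m_i, m_j) must divide a_i - a_j for every pair.
Merge one congruence at a time:
  Start: x ≡ 10 (mod 21).
  Combine with x ≡ 11 (mod 20): gcd(21, 20) = 1; 11 - 10 = 1, which IS divisible by 1, so compatible.
    Write x = 10 + 21·t and substitute into x ≡ 11 (mod 20): 21·t ≡ 11 − 10 = 1 (mod 20).
    Reduce coefficients mod 20: 1·t ≡ 1 (mod 20).
    So t ≡ 1 (mod 20).
    Then x = 10 + 21·1 = 31, valid modulo lcm(21, 20) = 420: x ≡ 31 (mod 420).
  Combine with x ≡ 1 (mod 15): gcd(420, 15) = 15; 1 - 31 = -30, which IS divisible by 15, so compatible.
    Write x = 31 + 420·t and substitute into x ≡ 1 (mod 15): 420·t ≡ 1 − 31 = -30 (mod 15).
    Divide the congruence (and modulus) by g = 15: 28·t ≡ -2 (mod 1).
    Modulo 1 every t works; take t = 0.
    Then x = 31 + 420·0 = 31, valid modulo lcm(420, 15) = 420: x ≡ 31 (mod 420).
Verify: 31 mod 21 = 10, 31 mod 20 = 11, 31 mod 15 = 1.

x ≡ 31 (mod 420).


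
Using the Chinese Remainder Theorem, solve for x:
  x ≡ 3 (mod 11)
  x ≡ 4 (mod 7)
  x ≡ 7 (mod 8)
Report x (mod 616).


Moduli 11, 7, 8 are pairwise coprime; by CRT there is a unique solution modulo M = 11 · 7 · 8 = 616.
Solve pairwise, accumulating the modulus:
  Start with x ≡ 3 (mod 11).
  Combine with x ≡ 4 (mod 7): since gcd(11, 7) = 1, we get a unique residue mod 77.
    Write x = 3 + 11·t and substitute into x ≡ 4 (mod 7): 11·t ≡ 4 − 3 = 1 (mod 7).
    Reduce coefficients mod 7: 4·t ≡ 1 (mod 7).
    The inverse of 4 mod 7 is 2 (since 4·2 = 8 = 1·7 + 1), so t ≡ 2·1 = 2 ≡ 2 (mod 7).
    Then x = 3 + 11·2 = 25, valid modulo lcm(11, 7) = 77: x ≡ 25 (mod 77).
  Combine with x ≡ 7 (mod 8): since gcd(77, 8) = 1, we get a unique residue mod 616.
    Write x = 25 + 77·t and substitute into x ≡ 7 (mod 8): 77·t ≡ 7 − 25 = -18 (mod 8).
    Reduce coefficients mod 8: 5·t ≡ 6 (mod 8).
    The inverse of 5 mod 8 is 5 (since 5·5 = 25 = 3·8 + 1), so t ≡ 5·6 = 30 ≡ 6 (mod 8).
    Then x = 25 + 77·6 = 487, valid modulo lcm(77, 8) = 616: x ≡ 487 (mod 616).
Verify: 487 mod 11 = 3 ✓, 487 mod 7 = 4 ✓, 487 mod 8 = 7 ✓.

x ≡ 487 (mod 616).


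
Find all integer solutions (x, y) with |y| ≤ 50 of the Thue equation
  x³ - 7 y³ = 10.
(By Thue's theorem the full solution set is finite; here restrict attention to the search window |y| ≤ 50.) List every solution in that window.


The equation is x³ - 7y³ = 10. For fixed y, x³ = 7·y³ + 10, so a solution requires the RHS to be a perfect cube.
Strategy: iterate y from -50 to 50, compute RHS = 7·y³ + 10, and check whether it is a (positive or negative) perfect cube.
Check small values of y:
  y = 0: RHS = 10 is not a perfect cube.
  y = 1: RHS = 17 is not a perfect cube.
  y = -1: RHS = 3 is not a perfect cube.
  y = 2: RHS = 66 is not a perfect cube.
  y = -2: RHS = -46 is not a perfect cube.
  y = 3: RHS = 199 is not a perfect cube.
  y = -3: RHS = -179 is not a perfect cube.
Continuing the search up to |y| = 50 finds no solutions either.
No (x, y) in the scanned range satisfies the equation.

No integer solutions with |y| ≤ 50.


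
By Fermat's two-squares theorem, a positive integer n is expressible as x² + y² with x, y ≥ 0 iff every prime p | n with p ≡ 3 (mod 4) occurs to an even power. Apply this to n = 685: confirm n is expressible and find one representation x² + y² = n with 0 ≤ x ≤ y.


Step 1: Factor n = 685 = 5 · 137.
Step 2: Check the mod-4 condition on each prime factor: 5 ≡ 1 (mod 4), exponent 1; 137 ≡ 1 (mod 4), exponent 1.
All primes ≡ 3 (mod 4) appear to even exponent (or don't appear), so by the two-squares theorem n IS expressible as a sum of two squares.
Step 3: Build a representation. Here n = 5 · 137 is a product of primes ≡ 1 (mod 4). Each prime p ≡ 1 (mod 4) is itself a sum of two squares; find a² by testing p − a² for a perfect square:
  5: 5 − 1² = 4 = 2² ⇒ 5 = 1² + 2².
  137: 137 − 1² = 136, 137 − 2² = 133, 137 − 3² = 128, 137 − 4² = 121 = 11² ⇒ 137 = 4² + 11².
  Combine using the Brahmagupta–Fibonacci identity (a² + b²)(c² + d²) = (ac − bd)² + (ad + bc)² = (ac + bd)² + (ad − bc)²:
  5 · 137 = 685: from (1² + 2²)(4² + 11²), take (1·4 − 2·11, 1·11 + 2·4) = (4 − 22, 11 + 8) = (-18, 19); dropping signs (only squares matter) gives (18, 19); check 18² + 19² = 324 + 361 = 685 ✓.
Step 4: Order so x ≤ y and verify: 18² + 19² = 324 + 361 = 685 = n. ✓

n = 685 = 18² + 19² (one valid representation with x ≤ y).


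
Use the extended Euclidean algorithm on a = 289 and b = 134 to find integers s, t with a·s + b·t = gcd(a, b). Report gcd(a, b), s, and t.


Euclidean algorithm on (289, 134) — divide until remainder is 0:
  289 = 2 · 134 + 21
  134 = 6 · 21 + 8
  21 = 2 · 8 + 5
  8 = 1 · 5 + 3
  5 = 1 · 3 + 2
  3 = 1 · 2 + 1
  2 = 2 · 1 + 0
gcd(289, 134) = 1.
Track Bezout coefficients alongside the remainders: start with r₀ = 289 = a·1 + b·0 (s = 1, t = 0) and r₁ = 134 = a·0 + b·1 (s = 0, t = 1); each new remainder r_{k+1} = r_{k-1} − q_k·r_k inherits s_{k+1} = s_{k-1} − q_k·s_k, t_{k+1} = t_{k-1} − q_k·t_k, so r_k = a·s_k + b·t_k at every step:
  q = 2: r = 21, s = 1 − 2·0 = 1, t = 0 − 2·1 = -2  (check: 289·1 + 134·(-2) = 21)
  q = 6: r = 8, s = 0 − 6·1 = -6, t = 1 − 6·(-2) = 13  (check: 289·(-6) + 134·13 = 8)
  q = 2: r = 5, s = 1 − 2·(-6) = 13, t = -2 − 2·13 = -28  (check: 289·13 + 134·(-28) = 5)
  q = 1: r = 3, s = -6 − 1·13 = -19, t = 13 − 1·(-28) = 41  (check: 289·(-19) + 134·41 = 3)
  q = 1: r = 2, s = 13 − 1·(-19) = 32, t = -28 − 1·41 = -69  (check: 289·32 + 134·(-69) = 2)
  q = 1: r = 1, s = -19 − 1·32 = -51, t = 41 − 1·(-69) = 110  (check: 289·(-51) + 134·110 = 1)
The row with r = 1 (the gcd) gives the Bezout coefficients s = -51, t = 110.
Result: 289 · (-51) + 134 · (110) = 1.

gcd(289, 134) = 1; s = -51, t = 110 (check: 289·(-51) + 134·110 = 1).


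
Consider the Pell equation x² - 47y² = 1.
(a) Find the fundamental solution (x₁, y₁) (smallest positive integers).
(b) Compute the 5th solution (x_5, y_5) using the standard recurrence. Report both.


Step 1: Find the fundamental solution (x₁, y₁) of x² - 47y² = 1.
  Expand √47 as a continued fraction. a₀ = ⌊√47⌋ = 6; iterate m_{k+1} = d_k·a_k − m_k, d_{k+1} = (47 − m_{k+1}²)/d_k, a_{k+1} = ⌊(a₀ + m_{k+1})/d_{k+1}⌋ (starting m₀ = 0, d₀ = 1), with convergents p_k = a_k·p_{k-1} + p_{k-2}, q_k = a_k·q_{k-1} + q_{k-2} (p₋₁ = 1, q₋₁ = 0):
  k = 0: a₀ = 6; p₀/q₀ = 6/1; p₀² − 47·q₀² = 36 − 47 = -11.
  k = 1: m = 6, d = 11, a = ⌊(6 + 6)/11⌋ = 1; p/q = (1·6 + 1)/(1·1 + 0) = 7/1; p² − 47·q² = 49 − 47 = 2.
  k = 2: m = 5, d = 2, a = ⌊(6 + 5)/2⌋ = 5; p/q = (5·7 + 6)/(5·1 + 1) = 41/6; p² − 47·q² = 1681 − 1692 = -11.
  k = 3: m = 5, d = 11, a = ⌊(6 + 5)/11⌋ = 1; p/q = (1·41 + 7)/(1·6 + 1) = 48/7; p² − 47·q² = 2304 − 2303 = 1.
  The first convergent with p² − 47·q² = 1 gives the fundamental solution (x₁, y₁) = (48, 7).
Step 2: Apply the recurrence (x_{n+1}, y_{n+1}) = (x₁x_n + 47y₁y_n, x₁y_n + y₁x_n) repeatedly.
  From (x_1, y_1) = (48, 7): x_2 = 48·48 + 47·7·7 = 4607; y_2 = 48·7 + 7·48 = 672.
  From (x_2, y_2) = (4607, 672): x_3 = 48·4607 + 47·7·672 = 442224; y_3 = 48·672 + 7·4607 = 64505.
  From (x_3, y_3) = (442224, 64505): x_4 = 48·442224 + 47·7·64505 = 42448897; y_4 = 48·64505 + 7·442224 = 6191808.
  From (x_4, y_4) = (42448897, 6191808): x_5 = 48·42448897 + 47·7·6191808 = 4074651888; y_5 = 48·6191808 + 7·42448897 = 594349063.
Step 3: Verify x_5² - 47·y_5² = 16602788008381964544 - 16602788008381964543 = 1 (should be 1). ✓

(x_1, y_1) = (48, 7); (x_5, y_5) = (4074651888, 594349063).


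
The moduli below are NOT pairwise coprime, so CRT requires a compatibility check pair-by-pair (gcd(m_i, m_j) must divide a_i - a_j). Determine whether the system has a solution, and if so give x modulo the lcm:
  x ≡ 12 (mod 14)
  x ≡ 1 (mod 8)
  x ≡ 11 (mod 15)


Moduli 14, 8, 15 are not pairwise coprime, so CRT works modulo lcm(m_i) when all pairwise compatibility conditions hold.
Pairwise compatibility: gcd(m_i, m_j) must divide a_i - a_j for every pair.
Merge one congruence at a time:
  Start: x ≡ 12 (mod 14).
  Combine with x ≡ 1 (mod 8): gcd(14, 8) = 2, and 1 - 12 = -11 is NOT divisible by 2.
    ⇒ system is inconsistent (no integer solution).

No solution (the system is inconsistent).


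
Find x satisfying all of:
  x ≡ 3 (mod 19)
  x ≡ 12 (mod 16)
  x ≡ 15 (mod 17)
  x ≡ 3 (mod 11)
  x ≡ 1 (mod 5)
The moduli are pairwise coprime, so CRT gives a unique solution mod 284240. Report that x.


Product of moduli M = 19 · 16 · 17 · 11 · 5 = 284240.
Merge one congruence at a time:
  Start: x ≡ 3 (mod 19).
  Combine with x ≡ 12 (mod 16); new modulus lcm = 304.
    Write x = 3 + 19·t and substitute into x ≡ 12 (mod 16): 19·t ≡ 12 − 3 = 9 (mod 16).
    Reduce coefficients mod 16: 3·t ≡ 9 (mod 16).
    The inverse of 3 mod 16 is 11 (since 3·11 = 33 = 2·16 + 1), so t ≡ 11·9 = 99 ≡ 3 (mod 16).
    Then x = 3 + 19·3 = 60, valid modulo lcm(19, 16) = 304: x ≡ 60 (mod 304).
  Combine with x ≡ 15 (mod 17); new modulus lcm = 5168.
    Write x = 60 + 304·t and substitute into x ≡ 15 (mod 17): 304·t ≡ 15 − 60 = -45 (mod 17).
    Reduce coefficients mod 17: 15·t ≡ 6 (mod 17).
    The inverse of 15 mod 17 is 8 (since 15·8 = 120 = 7·17 + 1), so t ≡ 8·6 = 48 ≡ 14 (mod 17).
    Then x = 60 + 304·14 = 4316, valid modulo lcm(304, 17) = 5168: x ≡ 4316 (mod 5168).
  Combine with x ≡ 3 (mod 11); new modulus lcm = 56848.
    Write x = 4316 + 5168·t and substitute into x ≡ 3 (mod 11): 5168·t ≡ 3 − 4316 = -4313 (mod 11).
    Reduce coefficients mod 11: 9·t ≡ 10 (mod 11).
    The inverse of 9 mod 11 is 5 (since 9·5 = 45 = 4·11 + 1), so t ≡ 5·10 = 50 ≡ 6 (mod 11).
    Then x = 4316 + 5168·6 = 35324, valid modulo lcm(5168, 11) = 56848: x ≡ 35324 (mod 56848).
  Combine with x ≡ 1 (mod 5); new modulus lcm = 284240.
    Write x = 35324 + 56848·t and substitute into x ≡ 1 (mod 5): 56848·t ≡ 1 − 35324 = -35323 (mod 5).
    Reduce coefficients mod 5: 3·t ≡ 2 (mod 5).
    The inverse of 3 mod 5 is 2 (since 3·2 = 6 = 1·5 + 1), so t ≡ 2·2 = 4 ≡ 4 (mod 5).
    Then x = 35324 + 56848·4 = 262716, valid modulo lcm(56848, 5) = 284240: x ≡ 262716 (mod 284240).
Verify against each original: 262716 mod 19 = 3, 262716 mod 16 = 12, 262716 mod 17 = 15, 262716 mod 11 = 3, 262716 mod 5 = 1.

x ≡ 262716 (mod 284240).


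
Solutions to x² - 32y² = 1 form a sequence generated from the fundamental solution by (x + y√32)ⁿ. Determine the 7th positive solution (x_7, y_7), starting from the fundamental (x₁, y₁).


Step 1: Find the fundamental solution (x₁, y₁) of x² - 32y² = 1.
  Expand √32 as a continued fraction. a₀ = ⌊√32⌋ = 5; iterate m_{k+1} = d_k·a_k − m_k, d_{k+1} = (32 − m_{k+1}²)/d_k, a_{k+1} = ⌊(a₀ + m_{k+1})/d_{k+1}⌋ (starting m₀ = 0, d₀ = 1), with convergents p_k = a_k·p_{k-1} + p_{k-2}, q_k = a_k·q_{k-1} + q_{k-2} (p₋₁ = 1, q₋₁ = 0):
  k = 0: a₀ = 5; p₀/q₀ = 5/1; p₀² − 32·q₀² = 25 − 32 = -7.
  k = 1: m = 5, d = 7, a = ⌊(5 + 5)/7⌋ = 1; p/q = (1·5 + 1)/(1·1 + 0) = 6/1; p² − 32·q² = 36 − 32 = 4.
  k = 2: m = 2, d = 4, a = ⌊(5 + 2)/4⌋ = 1; p/q = (1·6 + 5)/(1·1 + 1) = 11/2; p² − 32·q² = 121 − 128 = -7.
  k = 3: m = 2, d = 7, a = ⌊(5 + 2)/7⌋ = 1; p/q = (1·11 + 6)/(1·2 + 1) = 17/3; p² − 32·q² = 289 − 288 = 1.
  The first convergent with p² − 32·q² = 1 gives the fundamental solution (x₁, y₁) = (17, 3).
Step 2: Apply the recurrence (x_{n+1}, y_{n+1}) = (x₁x_n + 32y₁y_n, x₁y_n + y₁x_n) repeatedly.
  From (x_1, y_1) = (17, 3): x_2 = 17·17 + 32·3·3 = 577; y_2 = 17·3 + 3·17 = 102.
  From (x_2, y_2) = (577, 102): x_3 = 17·577 + 32·3·102 = 19601; y_3 = 17·102 + 3·577 = 3465.
  From (x_3, y_3) = (19601, 3465): x_4 = 17·19601 + 32·3·3465 = 665857; y_4 = 17·3465 + 3·19601 = 117708.
  From (x_4, y_4) = (665857, 117708): x_5 = 17·665857 + 32·3·117708 = 22619537; y_5 = 17·117708 + 3·665857 = 3998607.
  From (x_5, y_5) = (22619537, 3998607): x_6 = 17·22619537 + 32·3·3998607 = 768398401; y_6 = 17·3998607 + 3·22619537 = 135834930.
  From (x_6, y_6) = (768398401, 135834930): x_7 = 17·768398401 + 32·3·135834930 = 26102926097; y_7 = 17·135834930 + 3·768398401 = 4614389013.
Step 3: Verify x_7² - 32·y_7² = 681362750825443653409 - 681362750825443653408 = 1 (should be 1). ✓

(x_1, y_1) = (17, 3); (x_7, y_7) = (26102926097, 4614389013).


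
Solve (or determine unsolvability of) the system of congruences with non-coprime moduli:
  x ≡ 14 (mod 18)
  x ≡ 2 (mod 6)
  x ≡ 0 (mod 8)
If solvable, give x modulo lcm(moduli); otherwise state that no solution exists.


Moduli 18, 6, 8 are not pairwise coprime, so CRT works modulo lcm(m_i) when all pairwise compatibility conditions hold.
Pairwise compatibility: gcd(m_i, m_j) must divide a_i - a_j for every pair.
Merge one congruence at a time:
  Start: x ≡ 14 (mod 18).
  Combine with x ≡ 2 (mod 6): gcd(18, 6) = 6; 2 - 14 = -12, which IS divisible by 6, so compatible.
    Write x = 14 + 18·t and substitute into x ≡ 2 (mod 6): 18·t ≡ 2 − 14 = -12 (mod 6).
    Divide the congruence (and modulus) by g = 6: 3·t ≡ -2 (mod 1).
    Modulo 1 every t works; take t = 0.
    Then x = 14 + 18·0 = 14, valid modulo lcm(18, 6) = 18: x ≡ 14 (mod 18).
  Combine with x ≡ 0 (mod 8): gcd(18, 8) = 2; 0 - 14 = -14, which IS divisible by 2, so compatible.
    Write x = 14 + 18·t and substitute into x ≡ 0 (mod 8): 18·t ≡ 0 − 14 = -14 (mod 8).
    Divide the congruence (and modulus) by g = 2: 9·t ≡ -7 (mod 4).
    Reduce coefficients mod 4: 1·t ≡ 1 (mod 4).
    So t ≡ 1 (mod 4).
    Then x = 14 + 18·1 = 32, valid modulo lcm(18, 8) = 72: x ≡ 32 (mod 72).
Verify: 32 mod 18 = 14, 32 mod 6 = 2, 32 mod 8 = 0.

x ≡ 32 (mod 72).


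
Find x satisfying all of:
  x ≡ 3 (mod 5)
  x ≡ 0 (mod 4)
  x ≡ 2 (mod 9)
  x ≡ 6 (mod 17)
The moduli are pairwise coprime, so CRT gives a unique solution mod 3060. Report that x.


Product of moduli M = 5 · 4 · 9 · 17 = 3060.
Merge one congruence at a time:
  Start: x ≡ 3 (mod 5).
  Combine with x ≡ 0 (mod 4); new modulus lcm = 20.
    Write x = 3 + 5·t and substitute into x ≡ 0 (mod 4): 5·t ≡ 0 − 3 = -3 (mod 4).
    Reduce coefficients mod 4: 1·t ≡ 1 (mod 4).
    So t ≡ 1 (mod 4).
    Then x = 3 + 5·1 = 8, valid modulo lcm(5, 4) = 20: x ≡ 8 (mod 20).
  Combine with x ≡ 2 (mod 9); new modulus lcm = 180.
    Write x = 8 + 20·t and substitute into x ≡ 2 (mod 9): 20·t ≡ 2 − 8 = -6 (mod 9).
    Reduce coefficients mod 9: 2·t ≡ 3 (mod 9).
    The inverse of 2 mod 9 is 5 (since 2·5 = 10 = 1·9 + 1), so t ≡ 5·3 = 15 ≡ 6 (mod 9).
    Then x = 8 + 20·6 = 128, valid modulo lcm(20, 9) = 180: x ≡ 128 (mod 180).
  Combine with x ≡ 6 (mod 17); new modulus lcm = 3060.
    Write x = 128 + 180·t and substitute into x ≡ 6 (mod 17): 180·t ≡ 6 − 128 = -122 (mod 17).
    Reduce coefficients mod 17: 10·t ≡ 14 (mod 17).
    The inverse of 10 mod 17 is 12 (since 10·12 = 120 = 7·17 + 1), so t ≡ 12·14 = 168 ≡ 15 (mod 17).
    Then x = 128 + 180·15 = 2828, valid modulo lcm(180, 17) = 3060: x ≡ 2828 (mod 3060).
Verify against each original: 2828 mod 5 = 3, 2828 mod 4 = 0, 2828 mod 9 = 2, 2828 mod 17 = 6.

x ≡ 2828 (mod 3060).


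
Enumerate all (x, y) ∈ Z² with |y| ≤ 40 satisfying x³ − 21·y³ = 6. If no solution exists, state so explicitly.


The equation is x³ - 21y³ = 6. For fixed y, x³ = 21·y³ + 6, so a solution requires the RHS to be a perfect cube.
Strategy: iterate y from -40 to 40, compute RHS = 21·y³ + 6, and check whether it is a (positive or negative) perfect cube.
Check small values of y:
  y = 0: RHS = 6 is not a perfect cube.
  y = 1: RHS = 27 = (3)³ ⇒ x = 3 works.
  y = -1: RHS = -15 is not a perfect cube.
  y = 2: RHS = 174 is not a perfect cube.
  y = -2: RHS = -162 is not a perfect cube.
  y = 3: RHS = 573 is not a perfect cube.
  y = -3: RHS = -561 is not a perfect cube.
Continuing the search up to |y| = 40 finds no further solutions beyond those listed.
Collected solutions: (3, 1).

Solutions (with |y| ≤ 40): (3, 1).


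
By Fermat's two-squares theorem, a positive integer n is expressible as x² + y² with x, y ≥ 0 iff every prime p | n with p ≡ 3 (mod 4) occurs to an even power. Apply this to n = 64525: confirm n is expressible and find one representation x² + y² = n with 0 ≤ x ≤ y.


Step 1: Factor n = 64525 = 5^2 · 29 · 89.
Step 2: Check the mod-4 condition on each prime factor: 5 ≡ 1 (mod 4), exponent 2; 29 ≡ 1 (mod 4), exponent 1; 89 ≡ 1 (mod 4), exponent 1.
All primes ≡ 3 (mod 4) appear to even exponent (or don't appear), so by the two-squares theorem n IS expressible as a sum of two squares.
Step 3: Build a representation. Group n = k² · m with k = 5 and m = 29 · 89 = 2581 (a product of primes ≡ 1 (mod 4)); a representation of m scales to one of n via (k·x)² + (k·y)² = k²(x² + y²). Each prime p ≡ 1 (mod 4) is itself a sum of two squares; find a² by testing p − a² for a perfect square:
  29: 29 − 1² = 28, 29 − 2² = 25 = 5² ⇒ 29 = 2² + 5².
  89: 89 − 1² = 88, 89 − 2² = 85, 89 − 3² = 80, 89 − 4² = 73, 89 − 5² = 64 = 8² ⇒ 89 = 5² + 8².
  Combine using the Brahmagupta–Fibonacci identity (a² + b²)(c² + d²) = (ac − bd)² + (ad + bc)² = (ac + bd)² + (ad − bc)²:
  29 · 89 = 2581: from (2² + 5²)(5² + 8²), take (2·5 − 5·8, 2·8 + 5·5) = (10 − 40, 16 + 25) = (-30, 41); dropping signs (only squares matter) gives (30, 41); check 30² + 41² = 900 + 1681 = 2581 ✓.
  Scale by k = 5: (5·30, 5·41) = (150, 205).
Step 4: Order so x ≤ y and verify: 150² + 205² = 22500 + 42025 = 64525 = n. ✓

n = 64525 = 150² + 205² (one valid representation with x ≤ y).


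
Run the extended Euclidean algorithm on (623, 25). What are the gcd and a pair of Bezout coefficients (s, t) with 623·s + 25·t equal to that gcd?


Euclidean algorithm on (623, 25) — divide until remainder is 0:
  623 = 24 · 25 + 23
  25 = 1 · 23 + 2
  23 = 11 · 2 + 1
  2 = 2 · 1 + 0
gcd(623, 25) = 1.
Track Bezout coefficients alongside the remainders: start with r₀ = 623 = a·1 + b·0 (s = 1, t = 0) and r₁ = 25 = a·0 + b·1 (s = 0, t = 1); each new remainder r_{k+1} = r_{k-1} − q_k·r_k inherits s_{k+1} = s_{k-1} − q_k·s_k, t_{k+1} = t_{k-1} − q_k·t_k, so r_k = a·s_k + b·t_k at every step:
  q = 24: r = 23, s = 1 − 24·0 = 1, t = 0 − 24·1 = -24  (check: 623·1 + 25·(-24) = 23)
  q = 1: r = 2, s = 0 − 1·1 = -1, t = 1 − 1·(-24) = 25  (check: 623·(-1) + 25·25 = 2)
  q = 11: r = 1, s = 1 − 11·(-1) = 12, t = -24 − 11·25 = -299  (check: 623·12 + 25·(-299) = 1)
The row with r = 1 (the gcd) gives the Bezout coefficients s = 12, t = -299.
Result: 623 · (12) + 25 · (-299) = 1.

gcd(623, 25) = 1; s = 12, t = -299 (check: 623·12 + 25·(-299) = 1).


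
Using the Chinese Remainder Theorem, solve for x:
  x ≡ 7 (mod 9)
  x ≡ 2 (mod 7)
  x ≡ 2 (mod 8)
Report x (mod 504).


Moduli 9, 7, 8 are pairwise coprime; by CRT there is a unique solution modulo M = 9 · 7 · 8 = 504.
Solve pairwise, accumulating the modulus:
  Start with x ≡ 7 (mod 9).
  Combine with x ≡ 2 (mod 7): since gcd(9, 7) = 1, we get a unique residue mod 63.
    Write x = 7 + 9·t and substitute into x ≡ 2 (mod 7): 9·t ≡ 2 − 7 = -5 (mod 7).
    Reduce coefficients mod 7: 2·t ≡ 2 (mod 7).
    The inverse of 2 mod 7 is 4 (since 2·4 = 8 = 1·7 + 1), so t ≡ 4·2 = 8 ≡ 1 (mod 7).
    Then x = 7 + 9·1 = 16, valid modulo lcm(9, 7) = 63: x ≡ 16 (mod 63).
  Combine with x ≡ 2 (mod 8): since gcd(63, 8) = 1, we get a unique residue mod 504.
    Write x = 16 + 63·t and substitute into x ≡ 2 (mod 8): 63·t ≡ 2 − 16 = -14 (mod 8).
    Reduce coefficients mod 8: 7·t ≡ 2 (mod 8).
    The inverse of 7 mod 8 is 7 (since 7·7 = 49 = 6·8 + 1), so t ≡ 7·2 = 14 ≡ 6 (mod 8).
    Then x = 16 + 63·6 = 394, valid modulo lcm(63, 8) = 504: x ≡ 394 (mod 504).
Verify: 394 mod 9 = 7 ✓, 394 mod 7 = 2 ✓, 394 mod 8 = 2 ✓.

x ≡ 394 (mod 504).


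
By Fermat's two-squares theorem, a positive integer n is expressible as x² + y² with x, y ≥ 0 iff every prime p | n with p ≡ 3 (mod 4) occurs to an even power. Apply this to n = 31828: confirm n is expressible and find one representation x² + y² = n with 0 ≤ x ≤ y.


Step 1: Factor n = 31828 = 2^2 · 73 · 109.
Step 2: Check the mod-4 condition on each prime factor: 2 = 2 (special); 73 ≡ 1 (mod 4), exponent 1; 109 ≡ 1 (mod 4), exponent 1.
All primes ≡ 3 (mod 4) appear to even exponent (or don't appear), so by the two-squares theorem n IS expressible as a sum of two squares.
Step 3: Build a representation. Group n = k² · m with k = 2 and m = 73 · 109 = 7957 (a product of primes ≡ 1 (mod 4)); a representation of m scales to one of n via (k·x)² + (k·y)² = k²(x² + y²). Each prime p ≡ 1 (mod 4) is itself a sum of two squares; find a² by testing p − a² for a perfect square:
  73: 73 − 1² = 72, 73 − 2² = 69, 73 − 3² = 64 = 8² ⇒ 73 = 3² + 8².
  109: 109 − 1² = 108, 109 − 2² = 105, 109 − 3² = 100 = 10² ⇒ 109 = 3² + 10².
  Combine using the Brahmagupta–Fibonacci identity (a² + b²)(c² + d²) = (ac − bd)² + (ad + bc)² = (ac + bd)² + (ad − bc)²:
  73 · 109 = 7957: from (3² + 8²)(3² + 10²), take (3·3 − 8·10, 3·10 + 8·3) = (9 − 80, 30 + 24) = (-71, 54); dropping signs (only squares matter) gives (71, 54); check 71² + 54² = 5041 + 2916 = 7957 ✓.
  Scale by k = 2: (2·71, 2·54) = (142, 108).
Step 4: Order so x ≤ y and verify: 108² + 142² = 11664 + 20164 = 31828 = n. ✓

n = 31828 = 108² + 142² (one valid representation with x ≤ y).


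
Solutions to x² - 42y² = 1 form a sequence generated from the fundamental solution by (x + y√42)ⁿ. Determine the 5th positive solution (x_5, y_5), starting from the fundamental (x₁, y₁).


Step 1: Find the fundamental solution (x₁, y₁) of x² - 42y² = 1.
  Expand √42 as a continued fraction. a₀ = ⌊√42⌋ = 6; iterate m_{k+1} = d_k·a_k − m_k, d_{k+1} = (42 − m_{k+1}²)/d_k, a_{k+1} = ⌊(a₀ + m_{k+1})/d_{k+1}⌋ (starting m₀ = 0, d₀ = 1), with convergents p_k = a_k·p_{k-1} + p_{k-2}, q_k = a_k·q_{k-1} + q_{k-2} (p₋₁ = 1, q₋₁ = 0):
  k = 0: a₀ = 6; p₀/q₀ = 6/1; p₀² − 42·q₀² = 36 − 42 = -6.
  k = 1: m = 6, d = 6, a = ⌊(6 + 6)/6⌋ = 2; p/q = (2·6 + 1)/(2·1 + 0) = 13/2; p² − 42·q² = 169 − 168 = 1.
  The first convergent with p² − 42·q² = 1 gives the fundamental solution (x₁, y₁) = (13, 2).
Step 2: Apply the recurrence (x_{n+1}, y_{n+1}) = (x₁x_n + 42y₁y_n, x₁y_n + y₁x_n) repeatedly.
  From (x_1, y_1) = (13, 2): x_2 = 13·13 + 42·2·2 = 337; y_2 = 13·2 + 2·13 = 52.
  From (x_2, y_2) = (337, 52): x_3 = 13·337 + 42·2·52 = 8749; y_3 = 13·52 + 2·337 = 1350.
  From (x_3, y_3) = (8749, 1350): x_4 = 13·8749 + 42·2·1350 = 227137; y_4 = 13·1350 + 2·8749 = 35048.
  From (x_4, y_4) = (227137, 35048): x_5 = 13·227137 + 42·2·35048 = 5896813; y_5 = 13·35048 + 2·227137 = 909898.
Step 3: Verify x_5² - 42·y_5² = 34772403556969 - 34772403556968 = 1 (should be 1). ✓

(x_1, y_1) = (13, 2); (x_5, y_5) = (5896813, 909898).
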